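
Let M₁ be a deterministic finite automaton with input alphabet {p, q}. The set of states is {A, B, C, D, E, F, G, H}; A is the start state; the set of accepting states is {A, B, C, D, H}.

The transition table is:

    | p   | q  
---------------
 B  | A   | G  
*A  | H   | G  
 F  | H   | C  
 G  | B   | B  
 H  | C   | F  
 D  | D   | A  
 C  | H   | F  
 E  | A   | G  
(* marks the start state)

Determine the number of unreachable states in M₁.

2

BFS from A reaches {A, B, C, F, G, H}; the 2 state(s) D, E are never visited.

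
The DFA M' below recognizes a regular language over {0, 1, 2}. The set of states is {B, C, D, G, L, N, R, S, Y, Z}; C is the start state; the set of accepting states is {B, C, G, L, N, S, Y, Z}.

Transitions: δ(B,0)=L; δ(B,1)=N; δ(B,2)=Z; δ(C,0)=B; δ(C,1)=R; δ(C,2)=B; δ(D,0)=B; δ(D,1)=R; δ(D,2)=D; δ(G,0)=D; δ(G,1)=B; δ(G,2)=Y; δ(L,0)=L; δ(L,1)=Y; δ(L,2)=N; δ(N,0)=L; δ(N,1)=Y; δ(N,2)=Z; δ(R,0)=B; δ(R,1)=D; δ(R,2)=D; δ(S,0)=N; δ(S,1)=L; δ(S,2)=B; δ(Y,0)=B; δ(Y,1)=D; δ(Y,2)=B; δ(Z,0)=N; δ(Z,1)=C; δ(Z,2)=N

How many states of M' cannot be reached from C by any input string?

No path from C leads to G, S; the other 8 states are all reachable.

2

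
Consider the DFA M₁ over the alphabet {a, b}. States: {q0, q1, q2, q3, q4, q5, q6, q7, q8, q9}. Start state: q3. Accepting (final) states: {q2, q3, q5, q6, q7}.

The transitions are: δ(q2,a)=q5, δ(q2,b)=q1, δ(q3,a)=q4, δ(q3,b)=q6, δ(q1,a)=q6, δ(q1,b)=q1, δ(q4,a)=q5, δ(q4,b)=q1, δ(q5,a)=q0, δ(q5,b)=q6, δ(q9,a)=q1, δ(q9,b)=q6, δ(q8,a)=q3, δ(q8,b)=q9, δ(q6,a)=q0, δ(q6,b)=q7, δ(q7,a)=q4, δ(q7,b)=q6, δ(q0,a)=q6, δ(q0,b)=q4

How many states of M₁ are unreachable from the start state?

3

No path from q3 leads to q2, q8, q9; the other 7 states are all reachable.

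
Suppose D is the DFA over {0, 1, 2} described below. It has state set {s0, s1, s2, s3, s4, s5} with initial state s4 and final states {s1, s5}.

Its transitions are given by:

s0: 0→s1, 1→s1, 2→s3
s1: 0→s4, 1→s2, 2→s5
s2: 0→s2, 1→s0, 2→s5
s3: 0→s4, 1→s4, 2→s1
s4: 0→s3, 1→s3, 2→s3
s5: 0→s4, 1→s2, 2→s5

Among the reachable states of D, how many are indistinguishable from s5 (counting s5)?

All states are reachable from the start state.
P0 = {s1,s5} | {s0,s2,s3,s4}.
Split {s0,s2,s3,s4} by δ(·,0) → {s2,s3,s4} and {s0}.
Split {s2,s3,s4} by δ(·,1) → {s3,s4} and {s2}.
On input 2, block {s3,s4} splits into {s3} and {s4}.
Stable partition: {s1,s5} | {s3} | {s0} | {s2} | {s4} — 5 equivalence classes.
The equivalence class containing s5 is {s1,s5}, of size 2.

2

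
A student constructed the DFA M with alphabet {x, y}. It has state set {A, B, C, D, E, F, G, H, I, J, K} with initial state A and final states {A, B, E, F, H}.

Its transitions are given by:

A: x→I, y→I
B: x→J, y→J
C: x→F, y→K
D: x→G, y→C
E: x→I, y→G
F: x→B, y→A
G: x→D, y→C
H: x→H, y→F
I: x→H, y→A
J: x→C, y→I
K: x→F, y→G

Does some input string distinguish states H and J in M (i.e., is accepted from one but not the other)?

States {E} cannot be reached from the start state, so discard them.
P0 = {A,B,F,H} | {C,D,G,I,J,K}.
On input x, block {A,B,F,H} splits into {A,B} and {F,H}.
Refine {C,D,G,I,J,K} on symbol x: members go to different blocks, giving {C,I,K} and {D,G,J}.
Split {A,B} by δ(·,x) → {A} and {B}.
Split {C,I,K} by δ(·,y) → {C} and {I} and {K}.
Split {F,H} by δ(·,x) → {F} and {H}.
On input x, block {D,G,J} splits into {D,G} and {J}.
The partition is now stable with 9 blocks: {A} | {C} | {F} | {D,G} | {B} | {I} | {K} | {H} | {J}.
H and J end up in different blocks, so they are distinguishable. For instance, the string 'ε' is accepted from only H.

Yes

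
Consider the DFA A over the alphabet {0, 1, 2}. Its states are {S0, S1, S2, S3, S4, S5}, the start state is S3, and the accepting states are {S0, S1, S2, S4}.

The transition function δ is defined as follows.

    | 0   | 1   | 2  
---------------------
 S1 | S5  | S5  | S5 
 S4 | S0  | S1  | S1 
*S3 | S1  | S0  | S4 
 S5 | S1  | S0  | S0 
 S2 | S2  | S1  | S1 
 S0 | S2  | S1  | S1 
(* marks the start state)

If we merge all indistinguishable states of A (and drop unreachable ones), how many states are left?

Initial partition by acceptance: {S0,S1,S2,S4} | {S3,S5}.
On input 0, block {S0,S1,S2,S4} splits into {S0,S2,S4} and {S1}.
No further refinement is possible. Final partition (3 blocks): {S0,S2,S4} | {S3,S5} | {S1}.

3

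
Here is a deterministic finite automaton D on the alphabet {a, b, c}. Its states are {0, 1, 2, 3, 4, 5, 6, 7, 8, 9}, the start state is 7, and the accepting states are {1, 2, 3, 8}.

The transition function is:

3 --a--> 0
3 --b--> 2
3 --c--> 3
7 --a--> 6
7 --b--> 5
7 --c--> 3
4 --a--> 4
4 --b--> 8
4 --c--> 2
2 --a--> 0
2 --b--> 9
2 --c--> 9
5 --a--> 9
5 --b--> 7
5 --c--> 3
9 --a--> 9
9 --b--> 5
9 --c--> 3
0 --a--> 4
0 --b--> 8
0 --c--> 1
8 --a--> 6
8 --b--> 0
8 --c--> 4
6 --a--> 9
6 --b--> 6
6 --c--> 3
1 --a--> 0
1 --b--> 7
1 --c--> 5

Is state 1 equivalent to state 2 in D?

All states are reachable from the start state.
Initial partition by acceptance: {1,2,3,8} | {0,4,5,6,7,9}.
On input b, block {1,2,3,8} splits into {1,2,8} and {3}.
Split {0,4,5,6,7,9} by δ(·,b) → {5,6,7,9} and {0,4}.
Split {1,2,8} by δ(·,a) → {1,2} and {8}.
The partition is now stable with 5 blocks: {1,2} | {5,6,7,9} | {3} | {0,4} | {8}.
1 and 2 lie in the same block of the stable partition, so they are equivalent — no string distinguishes them.

Yes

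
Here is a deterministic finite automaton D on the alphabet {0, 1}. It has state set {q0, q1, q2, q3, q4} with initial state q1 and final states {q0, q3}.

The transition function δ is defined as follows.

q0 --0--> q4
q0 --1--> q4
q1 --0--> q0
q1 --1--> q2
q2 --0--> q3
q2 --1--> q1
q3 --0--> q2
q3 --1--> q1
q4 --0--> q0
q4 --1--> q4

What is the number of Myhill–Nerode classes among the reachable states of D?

2

All states are reachable from the start state.
Start with accepting vs non-accepting: {q0,q3} | {q1,q2,q4}.
No further refinement is possible. Final partition (2 blocks): {q0,q3} | {q1,q2,q4}.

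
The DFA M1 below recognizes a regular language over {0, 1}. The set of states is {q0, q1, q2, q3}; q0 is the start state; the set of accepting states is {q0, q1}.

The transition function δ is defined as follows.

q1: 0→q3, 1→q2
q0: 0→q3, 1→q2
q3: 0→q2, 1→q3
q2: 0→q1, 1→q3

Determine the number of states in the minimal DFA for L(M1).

Start with accepting vs non-accepting: {q0,q1} | {q2,q3}.
On input 0, block {q2,q3} splits into {q2} and {q3}.
The partition is now stable with 3 blocks: {q0,q1} | {q2} | {q3}.

3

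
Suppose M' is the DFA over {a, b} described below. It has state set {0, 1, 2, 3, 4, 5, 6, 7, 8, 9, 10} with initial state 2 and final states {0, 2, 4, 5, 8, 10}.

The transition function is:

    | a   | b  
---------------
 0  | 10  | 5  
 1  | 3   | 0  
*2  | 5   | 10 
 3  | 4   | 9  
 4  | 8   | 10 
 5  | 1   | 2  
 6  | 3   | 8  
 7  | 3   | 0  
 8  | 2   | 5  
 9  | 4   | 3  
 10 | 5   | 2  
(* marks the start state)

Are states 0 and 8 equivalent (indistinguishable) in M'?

Reachable states from the start: {0,1,2,3,4,5,8,9,10}. Unreachable: {6,7} — drop them.
Start with accepting vs non-accepting: {0,2,4,5,8,10} | {1,3,9}.
Split {0,2,4,5,8,10} by δ(·,a) → {0,2,4,8,10} and {5}.
Refine {0,2,4,8,10} on symbol a: members go to different blocks, giving {0,4,8} and {2,10}.
On input a, block {0,4,8} splits into {0,8} and {4}.
On input a, block {1,3,9} splits into {3,9} and {1}.
The partition is now stable with 6 blocks: {0,8} | {3,9} | {5} | {2,10} | {4} | {1}.
0 and 8 lie in the same block of the stable partition, so they are equivalent — no string distinguishes them.

Yes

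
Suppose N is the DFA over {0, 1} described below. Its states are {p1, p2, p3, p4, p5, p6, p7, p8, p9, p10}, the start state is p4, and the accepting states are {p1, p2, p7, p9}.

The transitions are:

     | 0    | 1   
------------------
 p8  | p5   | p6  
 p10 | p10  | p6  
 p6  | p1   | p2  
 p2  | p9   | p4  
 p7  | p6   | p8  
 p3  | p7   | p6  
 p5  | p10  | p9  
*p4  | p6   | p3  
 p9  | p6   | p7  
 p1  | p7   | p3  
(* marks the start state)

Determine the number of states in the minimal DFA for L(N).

10

Initial partition by acceptance: {p1,p2,p7,p9} | {p3,p4,p5,p6,p8,p10}.
Refine {p1,p2,p7,p9} on symbol 0: members go to different blocks, giving {p1,p2} and {p7,p9}.
Split {p3,p4,p5,p6,p8,p10} by δ(·,0) → {p4,p5,p8,p10} and {p3} and {p6}.
Split {p1,p2} by δ(·,1) → {p1} and {p2}.
Refine {p4,p5,p8,p10} on symbol 0: members go to different blocks, giving {p5,p8,p10} and {p4}.
On input 1, block {p5,p8,p10} splits into {p8,p10} and {p5}.
On input 0, block {p8,p10} splits into {p8} and {p10}.
Refine {p7,p9} on symbol 1: members go to different blocks, giving {p7} and {p9}.
Stable partition: {p1} | {p8} | {p7} | {p3} | {p6} | {p2} | {p4} | {p5} | {p10} | {p9} — 10 equivalence classes.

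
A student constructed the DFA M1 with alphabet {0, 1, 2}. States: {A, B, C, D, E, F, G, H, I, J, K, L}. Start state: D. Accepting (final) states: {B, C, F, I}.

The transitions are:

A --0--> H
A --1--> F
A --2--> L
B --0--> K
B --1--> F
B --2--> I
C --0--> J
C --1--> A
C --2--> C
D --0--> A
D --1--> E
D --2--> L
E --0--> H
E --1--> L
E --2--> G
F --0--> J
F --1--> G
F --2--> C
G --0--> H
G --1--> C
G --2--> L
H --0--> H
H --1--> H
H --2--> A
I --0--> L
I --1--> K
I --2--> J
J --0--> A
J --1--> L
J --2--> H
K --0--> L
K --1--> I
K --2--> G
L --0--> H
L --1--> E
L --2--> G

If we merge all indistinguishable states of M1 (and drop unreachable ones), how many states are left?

4

First remove the unreachable states {B,I,K}; 9 states remain.
Initial partition by acceptance: {C,F} | {A,D,E,G,H,J,L}.
Refine {A,D,E,G,H,J,L} on symbol 1: members go to different blocks, giving {D,E,H,J,L} and {A,G}.
Split {D,E,H,J,L} by δ(·,0) → {E,H,L} and {D,J}.
Stable partition: {C,F} | {E,H,L} | {A,G} | {D,J} — 4 equivalence classes.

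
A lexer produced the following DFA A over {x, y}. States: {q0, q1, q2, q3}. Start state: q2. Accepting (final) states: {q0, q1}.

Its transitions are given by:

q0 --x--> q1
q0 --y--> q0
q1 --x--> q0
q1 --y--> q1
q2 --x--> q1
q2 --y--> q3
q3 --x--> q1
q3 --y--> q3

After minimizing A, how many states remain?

P0 = {q0,q1} | {q2,q3}.
The partition is now stable with 2 blocks: {q0,q1} | {q2,q3}.

2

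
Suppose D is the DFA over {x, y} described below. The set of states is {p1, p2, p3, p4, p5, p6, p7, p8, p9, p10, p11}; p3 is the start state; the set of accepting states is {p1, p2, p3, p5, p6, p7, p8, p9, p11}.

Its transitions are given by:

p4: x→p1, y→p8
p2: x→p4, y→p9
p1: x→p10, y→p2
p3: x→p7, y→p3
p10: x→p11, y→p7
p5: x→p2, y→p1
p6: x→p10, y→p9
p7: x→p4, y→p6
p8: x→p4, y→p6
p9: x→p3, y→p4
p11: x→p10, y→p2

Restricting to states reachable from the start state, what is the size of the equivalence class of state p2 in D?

2

States {p5} cannot be reached from the start state, so discard them.
P0 = {p1,p2,p3,p6,p7,p8,p9,p11} | {p4,p10}.
Split {p1,p2,p3,p6,p7,p8,p9,p11} by δ(·,x) → {p1,p2,p6,p7,p8,p11} and {p3,p9}.
On input y, block {p1,p2,p6,p7,p8,p11} splits into {p1,p7,p8,p11} and {p2,p6}.
Refine {p3,p9} on symbol x: members go to different blocks, giving {p3} and {p9}.
Stable partition: {p1,p7,p8,p11} | {p4,p10} | {p3} | {p2,p6} | {p9} — 5 equivalence classes.
The equivalence class containing p2 is {p2,p6}, of size 2.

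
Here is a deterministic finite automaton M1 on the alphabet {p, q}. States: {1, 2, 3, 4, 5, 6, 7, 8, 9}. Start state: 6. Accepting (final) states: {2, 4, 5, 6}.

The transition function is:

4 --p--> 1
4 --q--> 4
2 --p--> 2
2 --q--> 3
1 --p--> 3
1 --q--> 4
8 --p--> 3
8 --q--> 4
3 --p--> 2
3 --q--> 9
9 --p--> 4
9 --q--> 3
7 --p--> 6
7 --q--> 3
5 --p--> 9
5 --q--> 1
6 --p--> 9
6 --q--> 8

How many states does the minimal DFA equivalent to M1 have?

States {5,7} cannot be reached from the start state, so discard them.
Start with accepting vs non-accepting: {2,4,6} | {1,3,8,9}.
On input p, block {2,4,6} splits into {4,6} and {2}.
Split {4,6} by δ(·,q) → {4} and {6}.
Refine {1,3,8,9} on symbol p: members go to different blocks, giving {1,8} and {3} and {9}.
Stable partition: {4} | {1,8} | {2} | {6} | {3} | {9} — 6 equivalence classes.

6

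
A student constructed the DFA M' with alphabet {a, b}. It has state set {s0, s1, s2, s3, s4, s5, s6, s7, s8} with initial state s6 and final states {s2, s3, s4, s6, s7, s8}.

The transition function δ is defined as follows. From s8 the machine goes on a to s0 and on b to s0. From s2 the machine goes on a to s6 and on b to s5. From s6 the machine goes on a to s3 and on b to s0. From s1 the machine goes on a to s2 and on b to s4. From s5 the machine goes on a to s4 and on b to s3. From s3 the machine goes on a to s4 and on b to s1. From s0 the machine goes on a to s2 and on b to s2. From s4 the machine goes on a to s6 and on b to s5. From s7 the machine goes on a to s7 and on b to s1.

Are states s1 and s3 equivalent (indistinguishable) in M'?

No

Reachable states from the start: {s0,s1,s2,s3,s4,s5,s6}. Unreachable: {s7,s8} — drop them.
P0 = {s2,s3,s4,s6} | {s0,s1,s5}.
Stable partition: {s2,s3,s4,s6} | {s0,s1,s5} — 2 equivalence classes.
s1 and s3 end up in different blocks, so they are distinguishable. For instance, the string 'ε' is accepted from only s3.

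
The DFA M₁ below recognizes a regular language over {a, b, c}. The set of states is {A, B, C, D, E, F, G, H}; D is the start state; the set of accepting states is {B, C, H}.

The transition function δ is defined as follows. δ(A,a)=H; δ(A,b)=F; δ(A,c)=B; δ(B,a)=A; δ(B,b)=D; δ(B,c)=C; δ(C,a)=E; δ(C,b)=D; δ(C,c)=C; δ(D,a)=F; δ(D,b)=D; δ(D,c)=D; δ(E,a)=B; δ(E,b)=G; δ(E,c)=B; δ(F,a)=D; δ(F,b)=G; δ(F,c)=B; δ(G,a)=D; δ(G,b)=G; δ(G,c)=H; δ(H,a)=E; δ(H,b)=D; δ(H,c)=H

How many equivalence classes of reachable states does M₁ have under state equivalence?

4

Start with accepting vs non-accepting: {B,C,H} | {A,D,E,F,G}.
On input a, block {A,D,E,F,G} splits into {D,F,G} and {A,E}.
On input c, block {D,F,G} splits into {F,G} and {D}.
The partition is now stable with 4 blocks: {B,C,H} | {F,G} | {A,E} | {D}.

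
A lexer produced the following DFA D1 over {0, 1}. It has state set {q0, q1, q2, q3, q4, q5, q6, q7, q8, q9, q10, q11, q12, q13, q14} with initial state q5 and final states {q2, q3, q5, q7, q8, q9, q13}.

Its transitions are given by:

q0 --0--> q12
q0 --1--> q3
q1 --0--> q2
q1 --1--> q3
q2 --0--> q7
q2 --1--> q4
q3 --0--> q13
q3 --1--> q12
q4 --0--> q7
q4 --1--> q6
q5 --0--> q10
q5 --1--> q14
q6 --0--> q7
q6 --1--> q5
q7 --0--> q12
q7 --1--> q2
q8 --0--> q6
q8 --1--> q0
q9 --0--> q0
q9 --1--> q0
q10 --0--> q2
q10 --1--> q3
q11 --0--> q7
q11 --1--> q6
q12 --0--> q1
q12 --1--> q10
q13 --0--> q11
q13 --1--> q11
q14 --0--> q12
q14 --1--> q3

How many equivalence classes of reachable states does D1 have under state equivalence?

10

First remove the unreachable states {q0,q8,q9}; 12 states remain.
Start with accepting vs non-accepting: {q2,q3,q5,q7,q13} | {q1,q4,q6,q10,q11,q12,q14}.
Split {q2,q3,q5,q7,q13} by δ(·,0) → {q5,q7,q13} and {q2,q3}.
Refine {q5,q7,q13} on symbol 1: members go to different blocks, giving {q5,q13} and {q7}.
Split {q1,q4,q6,q10,q11,q12,q14} by δ(·,0) → {q4,q6,q11} and {q1,q10} and {q12,q14}.
Split {q5,q13} by δ(·,0) → {q5} and {q13}.
Refine {q4,q6,q11} on symbol 1: members go to different blocks, giving {q4,q11} and {q6}.
Split {q2,q3} by δ(·,0) → {q2} and {q3}.
Split {q12,q14} by δ(·,0) → {q12} and {q14}.
Stable partition: {q5} | {q4,q11} | {q2} | {q7} | {q1,q10} | {q12} | {q13} | {q6} | {q3} | {q14} — 10 equivalence classes.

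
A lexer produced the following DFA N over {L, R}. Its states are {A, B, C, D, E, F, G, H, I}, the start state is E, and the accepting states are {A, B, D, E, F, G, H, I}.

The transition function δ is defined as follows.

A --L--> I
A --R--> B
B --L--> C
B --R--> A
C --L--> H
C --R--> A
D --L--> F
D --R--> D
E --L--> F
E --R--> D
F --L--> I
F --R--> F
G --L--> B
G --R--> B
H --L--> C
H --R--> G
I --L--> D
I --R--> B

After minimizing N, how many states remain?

8

All states are reachable from the start state.
P0 = {A,B,D,E,F,G,H,I} | {C}.
On input L, block {A,B,D,E,F,G,H,I} splits into {A,D,E,F,G,I} and {B,H}.
Refine {A,D,E,F,G,I} on symbol L: members go to different blocks, giving {A,D,E,F,I} and {G}.
Refine {A,D,E,F,I} on symbol R: members go to different blocks, giving {D,E,F} and {A,I}.
Split {D,E,F} by δ(·,L) → {D,E} and {F}.
On input R, block {B,H} splits into {B} and {H}.
Split {A,I} by δ(·,L) → {A} and {I}.
Stable partition: {D,E} | {C} | {B} | {G} | {A} | {F} | {H} | {I} — 8 equivalence classes.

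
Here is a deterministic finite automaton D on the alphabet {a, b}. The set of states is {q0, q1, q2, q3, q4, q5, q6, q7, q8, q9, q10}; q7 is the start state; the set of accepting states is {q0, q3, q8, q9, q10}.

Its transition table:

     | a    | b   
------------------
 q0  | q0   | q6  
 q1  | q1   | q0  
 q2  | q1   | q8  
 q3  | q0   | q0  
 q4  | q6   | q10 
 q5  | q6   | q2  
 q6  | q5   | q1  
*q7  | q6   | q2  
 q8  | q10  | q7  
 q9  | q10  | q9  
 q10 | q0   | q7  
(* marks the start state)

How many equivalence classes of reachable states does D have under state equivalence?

States {q3,q4,q9} cannot be reached from the start state, so discard them.
P0 = {q0,q8,q10} | {q1,q2,q5,q6,q7}.
Refine {q1,q2,q5,q6,q7} on symbol b: members go to different blocks, giving {q5,q6,q7} and {q1,q2}.
No further refinement is possible. Final partition (3 blocks): {q0,q8,q10} | {q5,q6,q7} | {q1,q2}.

3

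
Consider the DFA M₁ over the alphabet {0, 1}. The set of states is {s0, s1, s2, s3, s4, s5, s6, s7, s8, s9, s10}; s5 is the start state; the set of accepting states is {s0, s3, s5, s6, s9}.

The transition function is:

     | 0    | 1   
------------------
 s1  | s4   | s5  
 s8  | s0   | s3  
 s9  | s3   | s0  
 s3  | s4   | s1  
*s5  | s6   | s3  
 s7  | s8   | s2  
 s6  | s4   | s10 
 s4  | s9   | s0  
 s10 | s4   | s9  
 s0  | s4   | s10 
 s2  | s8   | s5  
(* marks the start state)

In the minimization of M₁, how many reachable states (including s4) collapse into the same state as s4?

1

First remove the unreachable states {s2,s7,s8}; 8 states remain.
Start with accepting vs non-accepting: {s0,s3,s5,s6,s9} | {s1,s4,s10}.
Split {s0,s3,s5,s6,s9} by δ(·,0) → {s0,s3,s6} and {s5,s9}.
Refine {s1,s4,s10} on symbol 0: members go to different blocks, giving {s1,s10} and {s4}.
The partition is now stable with 4 blocks: {s0,s3,s6} | {s1,s10} | {s5,s9} | {s4}.
The equivalence class containing s4 is {s4}, of size 1.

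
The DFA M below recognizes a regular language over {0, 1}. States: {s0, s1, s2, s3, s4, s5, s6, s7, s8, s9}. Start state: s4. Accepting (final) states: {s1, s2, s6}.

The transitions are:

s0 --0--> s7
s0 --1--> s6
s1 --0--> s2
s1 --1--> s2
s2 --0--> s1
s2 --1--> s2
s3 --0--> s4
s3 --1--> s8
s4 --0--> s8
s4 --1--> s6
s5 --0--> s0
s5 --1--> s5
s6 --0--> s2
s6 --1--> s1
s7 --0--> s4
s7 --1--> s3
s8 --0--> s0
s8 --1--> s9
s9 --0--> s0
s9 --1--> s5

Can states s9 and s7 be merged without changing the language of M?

Yes

Every state is reachable, so we keep all 10.
P0 = {s1,s2,s6} | {s0,s3,s4,s5,s7,s8,s9}.
Split {s0,s3,s4,s5,s7,s8,s9} by δ(·,1) → {s3,s5,s7,s8,s9} and {s0,s4}.
No further refinement is possible. Final partition (3 blocks): {s1,s2,s6} | {s3,s5,s7,s8,s9} | {s0,s4}.
s9 and s7 lie in the same block of the stable partition, so they are equivalent — no string distinguishes them.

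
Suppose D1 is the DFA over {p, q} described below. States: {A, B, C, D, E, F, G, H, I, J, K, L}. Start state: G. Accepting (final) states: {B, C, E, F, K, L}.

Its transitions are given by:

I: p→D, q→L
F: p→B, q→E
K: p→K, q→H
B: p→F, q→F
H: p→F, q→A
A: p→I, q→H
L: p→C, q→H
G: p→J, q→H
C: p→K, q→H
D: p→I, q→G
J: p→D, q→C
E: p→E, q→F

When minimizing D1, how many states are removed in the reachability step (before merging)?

Exploring from G, all states are eventually visited, so none are unreachable.

0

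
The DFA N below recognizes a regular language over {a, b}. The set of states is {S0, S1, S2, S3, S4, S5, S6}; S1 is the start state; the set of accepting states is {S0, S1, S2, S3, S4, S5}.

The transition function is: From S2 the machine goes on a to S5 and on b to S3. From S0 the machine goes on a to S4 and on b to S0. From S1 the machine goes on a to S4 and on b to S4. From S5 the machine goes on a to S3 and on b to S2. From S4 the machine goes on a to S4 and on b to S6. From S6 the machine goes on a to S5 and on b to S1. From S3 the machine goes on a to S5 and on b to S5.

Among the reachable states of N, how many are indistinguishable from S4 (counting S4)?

1

States {S0} cannot be reached from the start state, so discard them.
Start with accepting vs non-accepting: {S1,S2,S3,S4,S5} | {S6}.
Refine {S1,S2,S3,S4,S5} on symbol b: members go to different blocks, giving {S1,S2,S3,S5} and {S4}.
Refine {S1,S2,S3,S5} on symbol a: members go to different blocks, giving {S2,S3,S5} and {S1}.
Stable partition: {S2,S3,S5} | {S6} | {S4} | {S1} — 4 equivalence classes.
The equivalence class containing S4 is {S4}, of size 1.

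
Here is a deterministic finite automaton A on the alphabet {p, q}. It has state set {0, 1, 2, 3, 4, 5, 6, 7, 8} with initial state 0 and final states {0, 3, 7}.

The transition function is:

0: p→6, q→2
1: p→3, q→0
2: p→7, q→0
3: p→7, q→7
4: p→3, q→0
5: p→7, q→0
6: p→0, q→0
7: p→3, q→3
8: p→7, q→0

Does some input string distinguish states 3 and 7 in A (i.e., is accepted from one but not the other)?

First remove the unreachable states {1,4,5,8}; 5 states remain.
P0 = {0,3,7} | {2,6}.
Refine {0,3,7} on symbol p: members go to different blocks, giving {3,7} and {0}.
Refine {2,6} on symbol p: members go to different blocks, giving {2} and {6}.
Stable partition: {3,7} | {2} | {0} | {6} — 4 equivalence classes.
3 and 7 lie in the same block of the stable partition, so they are equivalent — no string distinguishes them.

No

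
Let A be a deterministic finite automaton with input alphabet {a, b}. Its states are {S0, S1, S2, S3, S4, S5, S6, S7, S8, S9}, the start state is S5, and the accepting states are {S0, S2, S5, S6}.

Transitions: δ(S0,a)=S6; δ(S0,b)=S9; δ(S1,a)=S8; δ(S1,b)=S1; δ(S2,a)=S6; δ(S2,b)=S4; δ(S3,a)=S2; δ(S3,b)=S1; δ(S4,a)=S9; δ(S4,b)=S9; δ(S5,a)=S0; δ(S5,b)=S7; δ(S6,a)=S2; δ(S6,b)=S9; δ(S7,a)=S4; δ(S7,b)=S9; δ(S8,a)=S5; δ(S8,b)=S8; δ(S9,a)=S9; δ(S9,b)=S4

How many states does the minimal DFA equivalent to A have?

2

Reachable states from the start: {S0,S2,S4,S5,S6,S7,S9}. Unreachable: {S1,S3,S8} — drop them.
P0 = {S0,S2,S5,S6} | {S4,S7,S9}.
Stable partition: {S0,S2,S5,S6} | {S4,S7,S9} — 2 equivalence classes.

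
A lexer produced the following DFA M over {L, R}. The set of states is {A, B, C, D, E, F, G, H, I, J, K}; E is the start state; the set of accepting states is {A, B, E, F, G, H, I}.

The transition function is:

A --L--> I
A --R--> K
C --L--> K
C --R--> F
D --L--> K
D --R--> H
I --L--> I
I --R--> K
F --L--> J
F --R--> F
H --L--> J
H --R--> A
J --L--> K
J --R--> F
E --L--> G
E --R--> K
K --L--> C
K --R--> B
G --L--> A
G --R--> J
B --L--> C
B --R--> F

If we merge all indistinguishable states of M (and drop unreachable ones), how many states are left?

First remove the unreachable states {D,H}; 9 states remain.
Initial partition by acceptance: {A,B,E,F,G,I} | {C,J,K}.
Refine {A,B,E,F,G,I} on symbol L: members go to different blocks, giving {A,E,G,I} and {B,F}.
Stable partition: {A,E,G,I} | {C,J,K} | {B,F} — 3 equivalence classes.

3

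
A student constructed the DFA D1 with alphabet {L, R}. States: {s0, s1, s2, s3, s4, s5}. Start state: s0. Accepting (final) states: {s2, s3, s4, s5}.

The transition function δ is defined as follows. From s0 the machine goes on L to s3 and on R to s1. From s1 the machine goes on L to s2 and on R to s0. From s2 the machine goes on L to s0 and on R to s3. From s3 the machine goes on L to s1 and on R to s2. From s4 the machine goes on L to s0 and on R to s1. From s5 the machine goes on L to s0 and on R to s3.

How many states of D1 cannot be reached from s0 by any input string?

No path from s0 leads to s4, s5; the other 4 states are all reachable.

2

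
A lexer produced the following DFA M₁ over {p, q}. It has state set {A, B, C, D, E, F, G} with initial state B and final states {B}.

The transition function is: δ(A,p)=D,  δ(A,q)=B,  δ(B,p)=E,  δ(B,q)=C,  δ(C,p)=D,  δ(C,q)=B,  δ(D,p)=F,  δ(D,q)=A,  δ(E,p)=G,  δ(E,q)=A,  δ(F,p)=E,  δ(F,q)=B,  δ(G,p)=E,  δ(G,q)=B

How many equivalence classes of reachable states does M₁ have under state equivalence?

Every state is reachable, so we keep all 7.
Start with accepting vs non-accepting: {B} | {A,C,D,E,F,G}.
On input q, block {A,C,D,E,F,G} splits into {A,C,F,G} and {D,E}.
Stable partition: {B} | {A,C,F,G} | {D,E} — 3 equivalence classes.

3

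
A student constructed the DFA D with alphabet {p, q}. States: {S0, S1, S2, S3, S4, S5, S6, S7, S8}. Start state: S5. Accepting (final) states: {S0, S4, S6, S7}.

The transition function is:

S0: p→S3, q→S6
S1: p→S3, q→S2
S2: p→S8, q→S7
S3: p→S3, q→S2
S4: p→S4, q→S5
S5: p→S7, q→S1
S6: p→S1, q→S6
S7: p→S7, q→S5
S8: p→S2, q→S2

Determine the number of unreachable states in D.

Starting at S5 and following transitions, the reachable set is {S1, S2, S3, S5, S7, S8}. That leaves S0, S4, S6 unreachable — 3 in total.

3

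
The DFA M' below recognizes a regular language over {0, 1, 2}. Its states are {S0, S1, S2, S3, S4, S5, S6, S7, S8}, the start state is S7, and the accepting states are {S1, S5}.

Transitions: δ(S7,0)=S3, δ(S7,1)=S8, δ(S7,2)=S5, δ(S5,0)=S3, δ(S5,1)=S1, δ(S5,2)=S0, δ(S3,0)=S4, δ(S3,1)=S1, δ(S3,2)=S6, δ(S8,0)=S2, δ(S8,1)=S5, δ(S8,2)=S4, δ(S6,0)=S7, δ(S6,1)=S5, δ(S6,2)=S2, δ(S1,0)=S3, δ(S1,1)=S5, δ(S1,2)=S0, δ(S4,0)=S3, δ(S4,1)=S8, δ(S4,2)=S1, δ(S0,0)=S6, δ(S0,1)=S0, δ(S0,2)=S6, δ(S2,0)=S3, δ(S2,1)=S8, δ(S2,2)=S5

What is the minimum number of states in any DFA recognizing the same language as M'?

Every state is reachable, so we keep all 9.
P0 = {S1,S5} | {S0,S2,S3,S4,S6,S7,S8}.
Split {S0,S2,S3,S4,S6,S7,S8} by δ(·,1) → {S0,S2,S4,S7} and {S3,S6,S8}.
Split {S0,S2,S4,S7} by δ(·,1) → {S2,S4,S7} and {S0}.
Refine {S3,S6,S8} on symbol 2: members go to different blocks, giving {S6,S8} and {S3}.
Stable partition: {S1,S5} | {S2,S4,S7} | {S6,S8} | {S0} | {S3} — 5 equivalence classes.

5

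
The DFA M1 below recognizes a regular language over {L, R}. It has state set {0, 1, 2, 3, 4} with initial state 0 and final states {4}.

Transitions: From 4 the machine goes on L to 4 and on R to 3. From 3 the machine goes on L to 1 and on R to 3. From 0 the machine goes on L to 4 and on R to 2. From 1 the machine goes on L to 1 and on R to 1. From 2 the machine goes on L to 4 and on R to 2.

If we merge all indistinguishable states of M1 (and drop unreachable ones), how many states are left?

Every state is reachable, so we keep all 5.
Initial partition by acceptance: {4} | {0,1,2,3}.
Refine {0,1,2,3} on symbol L: members go to different blocks, giving {0,2} and {1,3}.
The partition is now stable with 3 blocks: {4} | {0,2} | {1,3}.

3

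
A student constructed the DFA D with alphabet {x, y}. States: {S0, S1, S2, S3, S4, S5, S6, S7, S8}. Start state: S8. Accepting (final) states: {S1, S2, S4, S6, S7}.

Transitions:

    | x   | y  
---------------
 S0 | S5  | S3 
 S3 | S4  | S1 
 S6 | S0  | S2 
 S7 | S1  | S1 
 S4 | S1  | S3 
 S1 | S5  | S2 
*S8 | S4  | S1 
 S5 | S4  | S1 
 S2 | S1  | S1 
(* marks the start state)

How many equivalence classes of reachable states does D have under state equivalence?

4

First remove the unreachable states {S0,S6,S7}; 6 states remain.
Initial partition by acceptance: {S1,S2,S4} | {S3,S5,S8}.
Split {S1,S2,S4} by δ(·,x) → {S2,S4} and {S1}.
On input y, block {S2,S4} splits into {S2} and {S4}.
No further refinement is possible. Final partition (4 blocks): {S2} | {S3,S5,S8} | {S1} | {S4}.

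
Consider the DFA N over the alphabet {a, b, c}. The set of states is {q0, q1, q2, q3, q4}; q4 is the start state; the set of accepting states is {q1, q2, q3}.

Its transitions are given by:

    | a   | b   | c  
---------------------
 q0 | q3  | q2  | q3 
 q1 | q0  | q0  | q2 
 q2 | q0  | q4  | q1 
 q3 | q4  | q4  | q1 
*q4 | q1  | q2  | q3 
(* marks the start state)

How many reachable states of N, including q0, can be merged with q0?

2

All states are reachable from the start state.
Start with accepting vs non-accepting: {q1,q2,q3} | {q0,q4}.
The partition is now stable with 2 blocks: {q1,q2,q3} | {q0,q4}.
The equivalence class containing q0 is {q0,q4}, of size 2.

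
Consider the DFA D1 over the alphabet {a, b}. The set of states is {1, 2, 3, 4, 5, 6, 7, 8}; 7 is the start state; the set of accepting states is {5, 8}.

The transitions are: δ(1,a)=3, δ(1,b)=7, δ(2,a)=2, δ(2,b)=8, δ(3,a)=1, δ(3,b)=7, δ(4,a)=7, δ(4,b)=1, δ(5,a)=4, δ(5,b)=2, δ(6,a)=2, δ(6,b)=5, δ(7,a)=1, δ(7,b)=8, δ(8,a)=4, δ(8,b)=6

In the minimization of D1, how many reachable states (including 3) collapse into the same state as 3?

2

Every state is reachable, so we keep all 8.
P0 = {5,8} | {1,2,3,4,6,7}.
Split {1,2,3,4,6,7} by δ(·,b) → {1,3,4} and {2,6,7}.
Split {1,3,4} by δ(·,a) → {1,3} and {4}.
Refine {2,6,7} on symbol a: members go to different blocks, giving {2,6} and {7}.
The partition is now stable with 5 blocks: {5,8} | {1,3} | {2,6} | {4} | {7}.
State 3 belongs to the block {1,3}, which has 2 states.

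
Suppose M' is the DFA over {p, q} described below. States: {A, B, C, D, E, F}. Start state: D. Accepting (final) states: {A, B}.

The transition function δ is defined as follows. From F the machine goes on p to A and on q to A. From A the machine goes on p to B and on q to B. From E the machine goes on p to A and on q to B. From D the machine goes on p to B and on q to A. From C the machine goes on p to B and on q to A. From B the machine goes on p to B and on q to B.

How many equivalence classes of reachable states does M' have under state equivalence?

2

First remove the unreachable states {C,E,F}; 3 states remain.
Initial partition by acceptance: {A,B} | {D}.
No further refinement is possible. Final partition (2 blocks): {A,B} | {D}.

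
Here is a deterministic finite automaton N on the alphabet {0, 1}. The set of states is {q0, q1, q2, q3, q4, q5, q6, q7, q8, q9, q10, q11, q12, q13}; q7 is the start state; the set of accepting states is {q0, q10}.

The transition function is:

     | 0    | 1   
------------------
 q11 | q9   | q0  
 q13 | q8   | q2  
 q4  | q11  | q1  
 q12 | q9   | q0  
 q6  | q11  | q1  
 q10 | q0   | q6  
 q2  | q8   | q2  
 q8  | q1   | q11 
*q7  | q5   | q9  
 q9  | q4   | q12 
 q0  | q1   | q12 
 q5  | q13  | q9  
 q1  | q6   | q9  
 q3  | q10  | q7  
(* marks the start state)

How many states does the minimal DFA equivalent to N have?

9

Reachable states from the start: {q0,q1,q2,q4,q5,q6,q7,q8,q9,q11,q12,q13}. Unreachable: {q3,q10} — drop them.
Start with accepting vs non-accepting: {q0} | {q1,q2,q4,q5,q6,q7,q8,q9,q11,q12,q13}.
Refine {q1,q2,q4,q5,q6,q7,q8,q9,q11,q12,q13} on symbol 1: members go to different blocks, giving {q1,q2,q4,q5,q6,q7,q8,q9,q13} and {q11,q12}.
Split {q1,q2,q4,q5,q6,q7,q8,q9,q13} by δ(·,0) → {q1,q2,q5,q7,q8,q9,q13} and {q4,q6}.
Refine {q1,q2,q5,q7,q8,q9,q13} on symbol 0: members go to different blocks, giving {q2,q5,q7,q8,q13} and {q1,q9}.
Refine {q2,q5,q7,q8,q13} on symbol 0: members go to different blocks, giving {q2,q5,q7,q13} and {q8}.
Split {q2,q5,q7,q13} by δ(·,0) → {q2,q13} and {q5,q7}.
Refine {q1,q9} on symbol 1: members go to different blocks, giving {q1} and {q9}.
Split {q5,q7} by δ(·,0) → {q5} and {q7}.
No further refinement is possible. Final partition (9 blocks): {q0} | {q2,q13} | {q11,q12} | {q4,q6} | {q1} | {q8} | {q5} | {q9} | {q7}.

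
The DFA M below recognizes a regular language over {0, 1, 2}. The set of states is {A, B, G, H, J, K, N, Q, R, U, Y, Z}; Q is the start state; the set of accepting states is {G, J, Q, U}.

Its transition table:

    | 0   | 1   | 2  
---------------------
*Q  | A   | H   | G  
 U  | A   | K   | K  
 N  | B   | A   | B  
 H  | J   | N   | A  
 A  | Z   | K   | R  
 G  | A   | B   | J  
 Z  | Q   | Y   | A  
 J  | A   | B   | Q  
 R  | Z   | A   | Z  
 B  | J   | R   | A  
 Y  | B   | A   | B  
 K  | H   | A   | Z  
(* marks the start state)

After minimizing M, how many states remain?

4

States {U} cannot be reached from the start state, so discard them.
P0 = {G,J,Q} | {A,B,H,K,N,R,Y,Z}.
On input 0, block {A,B,H,K,N,R,Y,Z} splits into {A,K,N,R,Y} and {B,H,Z}.
Refine {A,K,N,R,Y} on symbol 2: members go to different blocks, giving {K,N,R,Y} and {A}.
The partition is now stable with 4 blocks: {G,J,Q} | {K,N,R,Y} | {B,H,Z} | {A}.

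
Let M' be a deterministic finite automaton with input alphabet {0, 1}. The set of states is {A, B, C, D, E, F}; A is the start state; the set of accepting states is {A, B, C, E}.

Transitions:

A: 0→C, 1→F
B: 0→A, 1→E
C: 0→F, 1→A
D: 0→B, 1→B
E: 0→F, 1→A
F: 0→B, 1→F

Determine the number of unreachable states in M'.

1

Starting at A and following transitions, the reachable set is {A, B, C, E, F}. That leaves D unreachable — 1 in total.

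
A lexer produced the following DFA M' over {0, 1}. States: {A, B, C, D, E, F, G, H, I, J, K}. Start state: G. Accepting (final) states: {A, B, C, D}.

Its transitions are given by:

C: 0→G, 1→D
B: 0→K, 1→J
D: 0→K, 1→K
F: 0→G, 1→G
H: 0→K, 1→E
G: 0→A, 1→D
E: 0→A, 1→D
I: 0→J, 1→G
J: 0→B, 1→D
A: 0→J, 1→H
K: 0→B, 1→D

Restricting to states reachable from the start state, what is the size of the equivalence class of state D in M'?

First remove the unreachable states {C,F,I}; 8 states remain.
Start with accepting vs non-accepting: {A,B,D} | {E,G,H,J,K}.
On input 0, block {E,G,H,J,K} splits into {E,G,J,K} and {H}.
Split {A,B,D} by δ(·,1) → {B,D} and {A}.
Refine {E,G,J,K} on symbol 0: members go to different blocks, giving {E,G} and {J,K}.
Stable partition: {B,D} | {E,G} | {H} | {A} | {J,K} — 5 equivalence classes.
State D belongs to the block {B,D}, which has 2 states.

2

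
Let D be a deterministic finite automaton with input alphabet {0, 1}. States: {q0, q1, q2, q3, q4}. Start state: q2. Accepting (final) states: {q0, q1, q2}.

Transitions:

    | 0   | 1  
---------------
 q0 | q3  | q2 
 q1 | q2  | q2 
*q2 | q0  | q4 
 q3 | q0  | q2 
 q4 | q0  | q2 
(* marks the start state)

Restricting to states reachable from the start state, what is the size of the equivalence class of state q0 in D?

States {q1} cannot be reached from the start state, so discard them.
Initial partition by acceptance: {q0,q2} | {q3,q4}.
Split {q0,q2} by δ(·,0) → {q0} and {q2}.
Stable partition: {q0} | {q3,q4} | {q2} — 3 equivalence classes.
The equivalence class containing q0 is {q0}, of size 1.

1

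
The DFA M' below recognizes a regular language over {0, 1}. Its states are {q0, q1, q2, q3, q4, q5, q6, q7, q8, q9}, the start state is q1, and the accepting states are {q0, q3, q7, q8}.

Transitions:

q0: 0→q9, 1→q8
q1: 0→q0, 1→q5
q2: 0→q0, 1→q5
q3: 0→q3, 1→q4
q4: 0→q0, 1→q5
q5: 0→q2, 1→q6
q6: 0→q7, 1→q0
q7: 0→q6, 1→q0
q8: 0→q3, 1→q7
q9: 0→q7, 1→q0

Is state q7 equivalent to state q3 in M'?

No

P0 = {q0,q3,q7,q8} | {q1,q2,q4,q5,q6,q9}.
Refine {q0,q3,q7,q8} on symbol 0: members go to different blocks, giving {q0,q7} and {q3,q8}.
Split {q0,q7} by δ(·,1) → {q0} and {q7}.
Refine {q1,q2,q4,q5,q6,q9} on symbol 0: members go to different blocks, giving {q1,q2,q4} and {q6,q9} and {q5}.
On input 1, block {q3,q8} splits into {q3} and {q8}.
No further refinement is possible. Final partition (7 blocks): {q0} | {q1,q2,q4} | {q3} | {q7} | {q6,q9} | {q5} | {q8}.
q7 and q3 end up in different blocks, so they are distinguishable. For instance, the string '0' is accepted from only q3.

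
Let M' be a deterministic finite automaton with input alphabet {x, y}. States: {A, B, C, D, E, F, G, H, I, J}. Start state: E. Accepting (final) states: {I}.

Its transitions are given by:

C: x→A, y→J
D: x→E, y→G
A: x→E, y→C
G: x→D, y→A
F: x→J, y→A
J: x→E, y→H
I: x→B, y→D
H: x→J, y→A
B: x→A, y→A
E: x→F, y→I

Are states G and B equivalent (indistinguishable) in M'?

Yes

Every state is reachable, so we keep all 10.
Initial partition by acceptance: {I} | {A,B,C,D,E,F,G,H,J}.
Refine {A,B,C,D,E,F,G,H,J} on symbol y: members go to different blocks, giving {A,B,C,D,F,G,H,J} and {E}.
On input x, block {A,B,C,D,F,G,H,J} splits into {B,C,F,G,H} and {A,D,J}.
No further refinement is possible. Final partition (4 blocks): {I} | {B,C,F,G,H} | {E} | {A,D,J}.
G and B lie in the same block of the stable partition, so they are equivalent — no string distinguishes them.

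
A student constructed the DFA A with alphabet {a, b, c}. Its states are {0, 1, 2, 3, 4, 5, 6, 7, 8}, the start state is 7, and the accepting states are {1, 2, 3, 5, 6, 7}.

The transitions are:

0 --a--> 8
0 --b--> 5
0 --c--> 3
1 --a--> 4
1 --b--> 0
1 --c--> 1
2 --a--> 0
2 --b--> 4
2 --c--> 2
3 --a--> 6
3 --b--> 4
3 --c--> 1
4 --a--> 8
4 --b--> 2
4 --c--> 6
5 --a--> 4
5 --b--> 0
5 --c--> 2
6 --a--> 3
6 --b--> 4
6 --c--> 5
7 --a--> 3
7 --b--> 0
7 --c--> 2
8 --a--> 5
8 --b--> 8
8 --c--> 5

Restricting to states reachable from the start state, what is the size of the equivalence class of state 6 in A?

All states are reachable from the start state.
P0 = {1,2,3,5,6,7} | {0,4,8}.
Refine {1,2,3,5,6,7} on symbol a: members go to different blocks, giving {1,2,5} and {3,6,7}.
Split {0,4,8} by δ(·,a) → {0,4} and {8}.
No further refinement is possible. Final partition (4 blocks): {1,2,5} | {0,4} | {3,6,7} | {8}.
State 6 belongs to the block {3,6,7}, which has 3 states.

3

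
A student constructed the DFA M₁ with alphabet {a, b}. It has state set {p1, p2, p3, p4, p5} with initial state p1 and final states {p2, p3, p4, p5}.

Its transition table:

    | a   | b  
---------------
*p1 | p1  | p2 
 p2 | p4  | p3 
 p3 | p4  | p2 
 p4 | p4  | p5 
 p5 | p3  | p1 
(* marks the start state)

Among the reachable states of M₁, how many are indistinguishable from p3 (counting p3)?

2

All states are reachable from the start state.
Start with accepting vs non-accepting: {p2,p3,p4,p5} | {p1}.
Split {p2,p3,p4,p5} by δ(·,b) → {p2,p3,p4} and {p5}.
Refine {p2,p3,p4} on symbol b: members go to different blocks, giving {p2,p3} and {p4}.
The partition is now stable with 4 blocks: {p2,p3} | {p1} | {p5} | {p4}.
The equivalence class containing p3 is {p2,p3}, of size 2.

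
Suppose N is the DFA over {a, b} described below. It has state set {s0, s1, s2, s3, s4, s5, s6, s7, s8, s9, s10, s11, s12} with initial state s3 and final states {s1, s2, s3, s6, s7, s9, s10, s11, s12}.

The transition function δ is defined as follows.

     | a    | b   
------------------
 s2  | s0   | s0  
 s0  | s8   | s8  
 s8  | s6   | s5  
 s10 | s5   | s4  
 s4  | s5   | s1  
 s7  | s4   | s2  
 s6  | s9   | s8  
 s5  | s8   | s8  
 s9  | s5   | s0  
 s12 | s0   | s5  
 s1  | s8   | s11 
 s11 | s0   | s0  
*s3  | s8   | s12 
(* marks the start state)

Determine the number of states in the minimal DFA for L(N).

First remove the unreachable states {s1,s2,s4,s7,s10,s11}; 7 states remain.
P0 = {s3,s6,s9,s12} | {s0,s5,s8}.
Split {s3,s6,s9,s12} by δ(·,a) → {s3,s9,s12} and {s6}.
On input b, block {s3,s9,s12} splits into {s9,s12} and {s3}.
Refine {s0,s5,s8} on symbol a: members go to different blocks, giving {s0,s5} and {s8}.
The partition is now stable with 5 blocks: {s9,s12} | {s0,s5} | {s6} | {s3} | {s8}.

5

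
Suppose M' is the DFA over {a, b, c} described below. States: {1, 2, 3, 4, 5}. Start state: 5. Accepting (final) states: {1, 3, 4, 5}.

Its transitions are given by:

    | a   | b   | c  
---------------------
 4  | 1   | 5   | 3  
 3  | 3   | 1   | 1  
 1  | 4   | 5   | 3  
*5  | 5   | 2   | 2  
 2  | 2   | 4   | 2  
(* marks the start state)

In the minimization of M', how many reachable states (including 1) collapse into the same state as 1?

Initial partition by acceptance: {1,3,4,5} | {2}.
On input b, block {1,3,4,5} splits into {1,3,4} and {5}.
Split {1,3,4} by δ(·,b) → {1,4} and {3}.
No further refinement is possible. Final partition (4 blocks): {1,4} | {2} | {5} | {3}.
State 1 belongs to the block {1,4}, which has 2 states.

2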